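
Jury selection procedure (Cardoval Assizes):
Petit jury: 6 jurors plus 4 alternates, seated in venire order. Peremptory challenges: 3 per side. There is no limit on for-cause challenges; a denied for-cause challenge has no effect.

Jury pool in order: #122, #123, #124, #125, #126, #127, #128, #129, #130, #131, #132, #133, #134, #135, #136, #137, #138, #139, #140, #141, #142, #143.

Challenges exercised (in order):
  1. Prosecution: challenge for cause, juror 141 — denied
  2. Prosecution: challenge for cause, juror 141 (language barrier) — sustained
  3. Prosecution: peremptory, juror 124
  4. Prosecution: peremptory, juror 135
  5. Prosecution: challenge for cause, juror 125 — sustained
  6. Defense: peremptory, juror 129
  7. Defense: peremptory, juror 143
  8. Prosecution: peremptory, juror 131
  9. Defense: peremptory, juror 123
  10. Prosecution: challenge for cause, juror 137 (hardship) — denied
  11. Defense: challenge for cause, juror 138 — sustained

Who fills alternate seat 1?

133

Removed: #123, #124, #125, #129, #131, #135, #138, #141, #143. (#137 stays — for-cause denied.)
Seating in order: seats 1–6 → #122, #126, #127, #128, #130, #132; alternates → #133, #134, #136, #137.
So alternate 1 is #133.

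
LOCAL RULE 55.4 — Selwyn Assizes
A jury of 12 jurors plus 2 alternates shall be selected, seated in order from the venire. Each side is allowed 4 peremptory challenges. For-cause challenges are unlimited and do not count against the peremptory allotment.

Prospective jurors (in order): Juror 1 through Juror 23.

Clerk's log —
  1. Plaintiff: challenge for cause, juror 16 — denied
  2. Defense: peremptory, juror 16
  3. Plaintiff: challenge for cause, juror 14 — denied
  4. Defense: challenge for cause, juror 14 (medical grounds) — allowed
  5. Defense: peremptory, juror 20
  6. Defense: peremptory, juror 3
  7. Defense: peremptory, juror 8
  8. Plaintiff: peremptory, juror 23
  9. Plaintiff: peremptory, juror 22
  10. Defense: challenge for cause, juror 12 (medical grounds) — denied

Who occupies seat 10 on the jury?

Removed: #3, #8, #14, #16, #20, #22, #23. (#12 stays — for-cause denied.)
Seating in order: seats 1–12 → #1, #2, #4, #5, #6, #7, #9, #10, #11, #12, #13, #15; alternates → #17, #18.
So seat 10 is #12.

12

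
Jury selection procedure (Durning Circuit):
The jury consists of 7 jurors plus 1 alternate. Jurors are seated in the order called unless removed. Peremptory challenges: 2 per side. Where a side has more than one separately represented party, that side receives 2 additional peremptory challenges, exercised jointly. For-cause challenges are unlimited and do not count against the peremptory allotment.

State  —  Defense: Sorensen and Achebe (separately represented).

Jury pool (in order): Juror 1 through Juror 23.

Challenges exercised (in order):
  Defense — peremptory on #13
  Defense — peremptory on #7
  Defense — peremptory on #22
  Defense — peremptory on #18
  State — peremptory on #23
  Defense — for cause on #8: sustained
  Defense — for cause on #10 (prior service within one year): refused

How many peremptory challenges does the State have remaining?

1

State allotment: 2.
State peremptories used: #23 — 1.
Remaining: 2 − 1 = 1.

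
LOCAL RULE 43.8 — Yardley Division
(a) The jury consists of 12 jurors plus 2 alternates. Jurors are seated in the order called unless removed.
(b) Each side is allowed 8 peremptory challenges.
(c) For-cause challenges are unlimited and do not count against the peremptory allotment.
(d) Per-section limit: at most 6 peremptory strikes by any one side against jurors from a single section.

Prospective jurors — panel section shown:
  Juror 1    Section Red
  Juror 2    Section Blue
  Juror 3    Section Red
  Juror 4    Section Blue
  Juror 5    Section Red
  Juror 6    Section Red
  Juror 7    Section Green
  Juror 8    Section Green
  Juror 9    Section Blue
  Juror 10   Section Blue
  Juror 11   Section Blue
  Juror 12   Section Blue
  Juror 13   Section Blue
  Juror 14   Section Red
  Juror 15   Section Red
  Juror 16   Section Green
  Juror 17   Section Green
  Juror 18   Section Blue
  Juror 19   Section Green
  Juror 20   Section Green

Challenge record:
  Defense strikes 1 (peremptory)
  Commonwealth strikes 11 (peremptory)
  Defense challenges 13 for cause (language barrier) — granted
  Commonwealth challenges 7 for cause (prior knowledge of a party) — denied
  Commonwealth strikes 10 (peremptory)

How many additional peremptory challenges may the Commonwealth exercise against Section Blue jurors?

Commonwealth peremptories so far: #11, #10 — 2 of 8 used, 6 left overall.
Against Section Blue: #11, #10 — 2 used; per-section cap 6 leaves 4.
Binding limit: min(6, 4) = 4.

4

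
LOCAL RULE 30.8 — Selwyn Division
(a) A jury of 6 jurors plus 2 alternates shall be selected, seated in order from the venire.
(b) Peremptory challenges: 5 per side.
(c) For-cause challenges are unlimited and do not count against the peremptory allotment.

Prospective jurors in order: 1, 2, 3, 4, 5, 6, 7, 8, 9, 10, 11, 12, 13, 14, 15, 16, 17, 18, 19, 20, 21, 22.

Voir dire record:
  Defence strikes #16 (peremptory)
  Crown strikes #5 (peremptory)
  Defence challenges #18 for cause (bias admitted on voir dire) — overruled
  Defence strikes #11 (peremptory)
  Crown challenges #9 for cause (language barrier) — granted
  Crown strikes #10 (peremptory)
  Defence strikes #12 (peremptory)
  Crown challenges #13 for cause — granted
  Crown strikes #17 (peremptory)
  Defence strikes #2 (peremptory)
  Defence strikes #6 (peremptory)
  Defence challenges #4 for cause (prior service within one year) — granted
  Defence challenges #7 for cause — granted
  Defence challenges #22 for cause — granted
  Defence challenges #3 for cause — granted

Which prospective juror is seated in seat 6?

19

Removed: #2, #3, #4, #5, #6, #7, #9, #10, #11, #12, #13, #16, #17, #22. (#18 stays — for-cause denied.)
Seating in order: seats 1–6 → #1, #8, #14, #15, #18, #19; alternates → #20, #21.
So seat 6 is #19.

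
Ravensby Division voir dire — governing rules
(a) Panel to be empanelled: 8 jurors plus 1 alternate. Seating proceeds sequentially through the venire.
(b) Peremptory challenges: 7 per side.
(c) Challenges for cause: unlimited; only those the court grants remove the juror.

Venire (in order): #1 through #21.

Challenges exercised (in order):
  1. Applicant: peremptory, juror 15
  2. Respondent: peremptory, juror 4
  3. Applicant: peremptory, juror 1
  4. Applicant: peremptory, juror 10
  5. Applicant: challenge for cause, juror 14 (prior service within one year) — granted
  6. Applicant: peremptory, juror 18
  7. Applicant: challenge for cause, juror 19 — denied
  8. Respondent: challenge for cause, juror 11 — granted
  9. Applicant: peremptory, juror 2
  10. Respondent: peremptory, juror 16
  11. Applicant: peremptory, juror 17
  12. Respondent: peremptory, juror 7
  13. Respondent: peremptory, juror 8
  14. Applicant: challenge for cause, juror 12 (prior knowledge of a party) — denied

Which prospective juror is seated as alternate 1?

Removed: #1, #2, #4, #7, #8, #10, #11, #14, #15, #16, #17, #18. (#12, #19 stay — for-cause denied.)
Seating in order: seats 1–8 → #3, #5, #6, #9, #12, #13, #19, #20; alternates → #21.
So alternate 1 is #21.

21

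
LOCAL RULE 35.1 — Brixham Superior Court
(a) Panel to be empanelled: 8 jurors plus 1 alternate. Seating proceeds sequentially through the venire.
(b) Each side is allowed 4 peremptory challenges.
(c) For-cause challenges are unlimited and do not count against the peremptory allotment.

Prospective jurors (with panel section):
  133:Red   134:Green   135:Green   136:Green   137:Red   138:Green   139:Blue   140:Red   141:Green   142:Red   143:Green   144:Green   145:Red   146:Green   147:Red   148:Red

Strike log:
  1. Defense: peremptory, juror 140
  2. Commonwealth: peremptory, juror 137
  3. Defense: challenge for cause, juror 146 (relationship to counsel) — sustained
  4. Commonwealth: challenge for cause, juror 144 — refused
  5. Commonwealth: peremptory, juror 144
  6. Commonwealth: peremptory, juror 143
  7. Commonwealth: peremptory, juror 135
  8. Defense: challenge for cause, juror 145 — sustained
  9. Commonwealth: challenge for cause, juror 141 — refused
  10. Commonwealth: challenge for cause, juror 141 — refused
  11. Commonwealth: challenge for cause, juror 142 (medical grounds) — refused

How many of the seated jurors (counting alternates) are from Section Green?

4

Removed: #135, #137, #140, #143, #144, #145, #146.
Seated (9 incl. alternates): #133, #134, #136, #138, #139, #141, #142, #147, #148.
Of those, in Section Green: #134, #136, #138, #141 → 4.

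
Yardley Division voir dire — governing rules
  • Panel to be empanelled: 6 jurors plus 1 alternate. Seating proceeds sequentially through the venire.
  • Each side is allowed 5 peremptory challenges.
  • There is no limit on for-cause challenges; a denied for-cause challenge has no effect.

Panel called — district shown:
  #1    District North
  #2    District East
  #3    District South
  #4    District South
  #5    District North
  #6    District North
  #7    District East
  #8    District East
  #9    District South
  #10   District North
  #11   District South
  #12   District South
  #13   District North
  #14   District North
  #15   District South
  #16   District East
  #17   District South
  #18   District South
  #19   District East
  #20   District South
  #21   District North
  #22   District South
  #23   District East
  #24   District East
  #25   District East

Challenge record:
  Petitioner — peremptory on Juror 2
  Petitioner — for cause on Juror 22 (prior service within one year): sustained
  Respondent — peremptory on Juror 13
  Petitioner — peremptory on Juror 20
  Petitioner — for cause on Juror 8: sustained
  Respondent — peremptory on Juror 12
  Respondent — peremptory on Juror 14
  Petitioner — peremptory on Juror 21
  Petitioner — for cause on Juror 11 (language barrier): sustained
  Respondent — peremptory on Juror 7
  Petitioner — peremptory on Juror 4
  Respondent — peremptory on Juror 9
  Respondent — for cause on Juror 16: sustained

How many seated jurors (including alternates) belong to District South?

3

Removed: #2, #4, #7, #8, #9, #11, #12, #13, #14, #16, #20, #21, #22.
Seated (7 incl. alternates): #1, #3, #5, #6, #10, #15, #17.
Of those, in District South: #3, #15, #17 → 3.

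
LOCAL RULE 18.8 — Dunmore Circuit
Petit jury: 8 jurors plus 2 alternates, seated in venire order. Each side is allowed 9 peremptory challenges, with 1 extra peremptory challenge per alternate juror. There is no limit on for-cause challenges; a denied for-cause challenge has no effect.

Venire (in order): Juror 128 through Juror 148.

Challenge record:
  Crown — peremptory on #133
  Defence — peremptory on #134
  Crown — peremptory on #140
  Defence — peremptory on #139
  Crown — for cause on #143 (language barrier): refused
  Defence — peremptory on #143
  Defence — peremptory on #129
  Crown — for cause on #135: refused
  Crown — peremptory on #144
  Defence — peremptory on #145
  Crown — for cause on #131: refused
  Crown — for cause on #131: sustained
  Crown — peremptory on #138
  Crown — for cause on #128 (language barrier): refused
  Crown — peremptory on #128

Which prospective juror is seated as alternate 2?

Removed: #128, #129, #131, #133, #134, #138, #139, #140, #143, #144, #145. (#135 stays — for-cause denied.)
Seating in order: seats 1–8 → #130, #132, #135, #136, #137, #141, #142, #146; alternates → #147, #148.
So alternate 2 is #148.

148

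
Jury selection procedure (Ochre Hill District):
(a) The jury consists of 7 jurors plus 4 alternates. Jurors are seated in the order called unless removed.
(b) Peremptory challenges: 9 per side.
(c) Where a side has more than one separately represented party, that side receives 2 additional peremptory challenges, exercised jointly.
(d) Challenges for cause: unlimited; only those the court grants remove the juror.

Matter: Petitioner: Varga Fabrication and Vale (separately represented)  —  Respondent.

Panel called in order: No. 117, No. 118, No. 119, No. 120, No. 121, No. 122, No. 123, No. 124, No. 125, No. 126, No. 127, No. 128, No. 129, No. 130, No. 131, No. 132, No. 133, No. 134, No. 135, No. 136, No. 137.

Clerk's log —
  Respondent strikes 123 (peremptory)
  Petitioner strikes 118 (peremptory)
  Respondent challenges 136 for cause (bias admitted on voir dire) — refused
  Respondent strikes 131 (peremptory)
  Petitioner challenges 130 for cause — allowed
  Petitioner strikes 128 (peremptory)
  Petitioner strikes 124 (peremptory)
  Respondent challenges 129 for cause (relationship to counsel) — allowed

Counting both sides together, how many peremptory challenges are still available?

15

Petitioner allotment: 9 base + 2 multi-party = 11. Respondent allotment: 9.
Petitioner peremptories used: #118, #128, #124 — 3 (the for-cause on #130 doesn't count).
Respondent peremptories used: #123, #131 — 2 (for-cause on #136, #129 don't count).
Remaining: (11 − 3) + (9 − 2) = 15.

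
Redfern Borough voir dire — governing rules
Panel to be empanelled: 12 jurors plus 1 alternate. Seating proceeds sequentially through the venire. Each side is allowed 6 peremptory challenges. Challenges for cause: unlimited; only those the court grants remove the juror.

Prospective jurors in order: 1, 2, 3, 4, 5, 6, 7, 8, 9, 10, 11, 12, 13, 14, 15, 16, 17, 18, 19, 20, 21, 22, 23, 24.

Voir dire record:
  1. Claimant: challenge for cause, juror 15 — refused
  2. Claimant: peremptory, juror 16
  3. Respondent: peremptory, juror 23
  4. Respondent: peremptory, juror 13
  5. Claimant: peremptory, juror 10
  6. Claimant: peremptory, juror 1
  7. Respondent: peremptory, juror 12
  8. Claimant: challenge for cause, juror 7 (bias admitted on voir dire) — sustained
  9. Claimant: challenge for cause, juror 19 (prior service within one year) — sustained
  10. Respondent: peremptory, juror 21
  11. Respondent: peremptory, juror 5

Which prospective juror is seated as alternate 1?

22

Removed: #1, #5, #7, #10, #12, #13, #16, #19, #21, #23. (#15 stays — for-cause denied.)
Seating in order: seats 1–12 → #2, #3, #4, #6, #8, #9, #11, #14, #15, #17, #18, #20; alternates → #22.
So alternate 1 is #22.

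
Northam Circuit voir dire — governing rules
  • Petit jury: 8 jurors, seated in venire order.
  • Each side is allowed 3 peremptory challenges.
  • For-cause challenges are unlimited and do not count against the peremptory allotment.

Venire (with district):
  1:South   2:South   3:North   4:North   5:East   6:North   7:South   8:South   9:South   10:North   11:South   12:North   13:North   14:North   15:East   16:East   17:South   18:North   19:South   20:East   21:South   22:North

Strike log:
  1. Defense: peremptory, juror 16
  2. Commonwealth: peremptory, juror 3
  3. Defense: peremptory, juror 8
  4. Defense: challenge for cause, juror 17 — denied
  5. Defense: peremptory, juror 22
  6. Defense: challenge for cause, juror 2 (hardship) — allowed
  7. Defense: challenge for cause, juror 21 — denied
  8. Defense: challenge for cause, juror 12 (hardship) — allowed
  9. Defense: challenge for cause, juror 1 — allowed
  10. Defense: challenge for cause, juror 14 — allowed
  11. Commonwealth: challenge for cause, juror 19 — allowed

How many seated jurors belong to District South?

3

Removed: #1, #2, #3, #8, #12, #14, #16, #19, #22.
Seated jurors 1–8: #4, #5, #6, #7, #9, #10, #11, #13.
Of those, in District South: #7, #9, #11 → 3.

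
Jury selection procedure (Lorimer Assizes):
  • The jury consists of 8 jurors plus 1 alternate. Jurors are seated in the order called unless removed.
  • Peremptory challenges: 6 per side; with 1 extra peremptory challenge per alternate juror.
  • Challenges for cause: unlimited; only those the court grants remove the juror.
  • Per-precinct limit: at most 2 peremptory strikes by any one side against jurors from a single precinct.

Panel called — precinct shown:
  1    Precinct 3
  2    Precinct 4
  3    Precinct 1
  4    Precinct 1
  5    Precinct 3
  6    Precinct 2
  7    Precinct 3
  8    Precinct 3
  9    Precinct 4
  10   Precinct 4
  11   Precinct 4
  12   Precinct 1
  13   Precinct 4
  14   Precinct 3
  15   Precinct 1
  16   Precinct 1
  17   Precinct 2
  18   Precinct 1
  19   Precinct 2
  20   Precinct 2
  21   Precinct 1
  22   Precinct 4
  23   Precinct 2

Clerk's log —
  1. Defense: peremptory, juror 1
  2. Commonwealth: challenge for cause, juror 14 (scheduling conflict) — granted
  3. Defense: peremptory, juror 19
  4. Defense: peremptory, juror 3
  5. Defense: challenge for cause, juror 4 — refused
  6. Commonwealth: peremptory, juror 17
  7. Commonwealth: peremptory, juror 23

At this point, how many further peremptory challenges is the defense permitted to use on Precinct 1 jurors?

1

Defense peremptories so far: #1, #19, #3 — 3 of 7 used, 4 left overall.
Against Precinct 1: #3 — 1 used; per-precinct cap 2 leaves 1.
Binding limit: min(4, 1) = 1.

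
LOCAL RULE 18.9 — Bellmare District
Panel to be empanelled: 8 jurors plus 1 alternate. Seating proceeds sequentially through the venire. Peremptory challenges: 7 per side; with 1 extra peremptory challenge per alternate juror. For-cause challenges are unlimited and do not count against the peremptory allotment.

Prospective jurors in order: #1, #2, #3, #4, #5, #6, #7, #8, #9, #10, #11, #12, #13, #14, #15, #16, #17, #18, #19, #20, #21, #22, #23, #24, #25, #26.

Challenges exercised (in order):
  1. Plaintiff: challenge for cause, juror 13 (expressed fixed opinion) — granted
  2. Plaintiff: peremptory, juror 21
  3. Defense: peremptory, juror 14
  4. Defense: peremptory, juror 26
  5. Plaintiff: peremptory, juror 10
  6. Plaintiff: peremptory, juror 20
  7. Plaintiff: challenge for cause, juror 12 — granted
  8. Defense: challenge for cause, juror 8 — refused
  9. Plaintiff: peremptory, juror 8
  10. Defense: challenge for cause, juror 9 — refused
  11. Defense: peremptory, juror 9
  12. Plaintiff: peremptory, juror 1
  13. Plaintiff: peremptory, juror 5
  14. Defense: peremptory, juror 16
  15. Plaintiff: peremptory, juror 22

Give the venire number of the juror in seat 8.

17

Removed: #1, #5, #8, #9, #10, #12, #13, #14, #16, #20, #21, #22, #26.
Seating in order: seats 1–8 → #2, #3, #4, #6, #7, #11, #15, #17; alternates → #18.
So seat 8 is #17.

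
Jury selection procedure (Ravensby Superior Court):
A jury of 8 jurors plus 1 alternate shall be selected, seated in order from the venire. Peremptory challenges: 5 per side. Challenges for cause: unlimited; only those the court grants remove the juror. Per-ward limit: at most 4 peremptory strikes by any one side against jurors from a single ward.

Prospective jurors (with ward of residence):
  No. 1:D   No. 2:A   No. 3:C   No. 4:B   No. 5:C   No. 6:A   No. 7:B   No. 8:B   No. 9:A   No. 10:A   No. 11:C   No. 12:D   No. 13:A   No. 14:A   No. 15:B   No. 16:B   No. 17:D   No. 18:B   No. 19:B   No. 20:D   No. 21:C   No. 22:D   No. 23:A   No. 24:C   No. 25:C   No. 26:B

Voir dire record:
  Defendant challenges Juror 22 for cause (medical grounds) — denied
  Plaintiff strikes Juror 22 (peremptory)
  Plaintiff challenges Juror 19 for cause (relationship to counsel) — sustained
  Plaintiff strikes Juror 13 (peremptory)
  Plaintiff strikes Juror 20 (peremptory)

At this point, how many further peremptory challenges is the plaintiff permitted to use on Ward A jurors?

Plaintiff peremptories so far: #22, #13, #20 — 3 of 5 used, 2 left overall.
Against Ward A: #13 — 1 used; per-ward cap 4 leaves 3.
Binding limit: min(2, 3) = 2.

2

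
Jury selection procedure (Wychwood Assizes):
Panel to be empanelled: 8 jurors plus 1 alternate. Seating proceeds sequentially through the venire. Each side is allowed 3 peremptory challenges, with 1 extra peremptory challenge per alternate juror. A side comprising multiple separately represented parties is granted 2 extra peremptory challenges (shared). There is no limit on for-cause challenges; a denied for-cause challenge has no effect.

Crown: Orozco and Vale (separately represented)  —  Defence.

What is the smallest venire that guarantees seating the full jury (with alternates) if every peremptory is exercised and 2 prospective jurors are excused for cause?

Seats to fill: 8 + 1 alternates = 9.
Peremptories — Crown: 3 + 1×1 + 2 = 6; Defence: 3 + 1×1 = 4; total 10.
For-cause removals: 2.
Minimum venire: 9 + 10 + 2 = 21.

21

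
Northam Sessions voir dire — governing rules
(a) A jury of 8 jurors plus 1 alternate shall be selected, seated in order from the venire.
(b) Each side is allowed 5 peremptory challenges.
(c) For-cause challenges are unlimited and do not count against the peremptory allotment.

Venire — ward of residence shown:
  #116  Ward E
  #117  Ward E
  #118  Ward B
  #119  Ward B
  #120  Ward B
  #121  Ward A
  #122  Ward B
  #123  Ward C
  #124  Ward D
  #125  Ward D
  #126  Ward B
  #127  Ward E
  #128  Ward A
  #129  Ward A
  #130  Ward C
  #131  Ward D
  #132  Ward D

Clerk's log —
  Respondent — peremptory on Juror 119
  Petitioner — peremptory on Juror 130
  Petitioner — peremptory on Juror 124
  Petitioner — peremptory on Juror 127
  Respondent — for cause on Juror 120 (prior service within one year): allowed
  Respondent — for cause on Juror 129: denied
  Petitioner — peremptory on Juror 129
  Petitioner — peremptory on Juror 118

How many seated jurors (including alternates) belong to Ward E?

Removed: #118, #119, #120, #124, #127, #129, #130.
Seated (9 incl. alternates): #116, #117, #121, #122, #123, #125, #126, #128, #131.
Of those, in Ward E: #116, #117 → 2.

2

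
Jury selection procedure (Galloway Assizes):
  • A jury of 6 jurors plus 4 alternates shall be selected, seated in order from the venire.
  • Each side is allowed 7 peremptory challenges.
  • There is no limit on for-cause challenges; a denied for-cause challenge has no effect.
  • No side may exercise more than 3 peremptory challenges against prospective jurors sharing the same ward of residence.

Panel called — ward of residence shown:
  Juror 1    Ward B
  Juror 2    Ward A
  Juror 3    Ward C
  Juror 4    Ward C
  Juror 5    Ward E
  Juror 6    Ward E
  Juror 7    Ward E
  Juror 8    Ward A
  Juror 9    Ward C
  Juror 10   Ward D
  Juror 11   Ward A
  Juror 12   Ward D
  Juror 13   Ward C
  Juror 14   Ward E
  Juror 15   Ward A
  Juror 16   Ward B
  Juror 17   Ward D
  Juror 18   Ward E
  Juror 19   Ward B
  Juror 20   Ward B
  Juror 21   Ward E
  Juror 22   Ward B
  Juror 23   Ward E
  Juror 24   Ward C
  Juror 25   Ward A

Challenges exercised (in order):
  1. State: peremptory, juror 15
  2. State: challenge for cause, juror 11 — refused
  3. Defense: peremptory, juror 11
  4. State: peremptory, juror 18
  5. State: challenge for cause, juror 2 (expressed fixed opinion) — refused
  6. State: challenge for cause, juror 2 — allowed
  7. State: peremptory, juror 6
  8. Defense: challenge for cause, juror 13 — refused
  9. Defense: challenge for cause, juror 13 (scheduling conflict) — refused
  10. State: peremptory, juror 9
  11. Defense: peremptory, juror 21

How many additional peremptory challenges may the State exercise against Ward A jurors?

2

State peremptories so far: #15, #18, #6, #9 — 4 of 7 used, 3 left overall.
Against Ward A: #15 — 1 used; per-ward cap 3 leaves 2.
Binding limit: min(3, 2) = 2.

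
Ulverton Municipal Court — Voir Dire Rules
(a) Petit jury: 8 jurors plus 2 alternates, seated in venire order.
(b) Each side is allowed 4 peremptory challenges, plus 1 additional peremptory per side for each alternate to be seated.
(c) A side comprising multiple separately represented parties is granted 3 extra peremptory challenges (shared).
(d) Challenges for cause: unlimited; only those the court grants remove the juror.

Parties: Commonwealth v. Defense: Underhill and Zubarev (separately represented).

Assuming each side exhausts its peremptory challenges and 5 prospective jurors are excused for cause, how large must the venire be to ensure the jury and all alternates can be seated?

Seats to fill: 8 + 2 alternates = 10.
Peremptories — Commonwealth: 4 + 1×2 = 6; Defense: 4 + 1×2 + 3 = 9; total 15.
For-cause removals: 5.
Minimum venire: 10 + 15 + 5 = 30.

30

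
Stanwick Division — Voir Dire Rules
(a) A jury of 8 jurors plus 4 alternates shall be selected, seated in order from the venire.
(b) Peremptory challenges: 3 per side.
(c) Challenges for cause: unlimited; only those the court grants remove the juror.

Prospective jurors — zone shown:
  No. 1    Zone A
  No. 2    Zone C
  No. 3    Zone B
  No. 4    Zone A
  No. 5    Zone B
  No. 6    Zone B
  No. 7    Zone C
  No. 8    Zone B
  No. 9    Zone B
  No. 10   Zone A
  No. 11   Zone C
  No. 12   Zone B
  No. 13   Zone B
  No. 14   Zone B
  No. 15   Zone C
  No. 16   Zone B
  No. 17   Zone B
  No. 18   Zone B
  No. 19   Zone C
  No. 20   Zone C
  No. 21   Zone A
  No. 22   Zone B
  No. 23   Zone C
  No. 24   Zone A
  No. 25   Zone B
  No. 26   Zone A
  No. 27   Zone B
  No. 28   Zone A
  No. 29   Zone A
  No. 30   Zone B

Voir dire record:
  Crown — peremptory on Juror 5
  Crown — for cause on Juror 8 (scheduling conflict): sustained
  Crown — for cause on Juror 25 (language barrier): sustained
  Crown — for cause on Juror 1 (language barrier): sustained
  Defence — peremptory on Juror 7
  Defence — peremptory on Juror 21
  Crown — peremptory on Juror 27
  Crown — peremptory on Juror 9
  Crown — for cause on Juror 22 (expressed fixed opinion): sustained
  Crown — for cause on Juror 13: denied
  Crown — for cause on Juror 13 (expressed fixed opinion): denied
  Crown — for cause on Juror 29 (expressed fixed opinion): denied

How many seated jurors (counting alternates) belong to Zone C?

Removed: #1, #5, #7, #8, #9, #21, #22, #25, #27.
Seated (12 incl. alternates): #2, #3, #4, #6, #10, #11, #12, #13, #14, #15, #16, #17.
Of those, in Zone C: #2, #11, #15 → 3.

3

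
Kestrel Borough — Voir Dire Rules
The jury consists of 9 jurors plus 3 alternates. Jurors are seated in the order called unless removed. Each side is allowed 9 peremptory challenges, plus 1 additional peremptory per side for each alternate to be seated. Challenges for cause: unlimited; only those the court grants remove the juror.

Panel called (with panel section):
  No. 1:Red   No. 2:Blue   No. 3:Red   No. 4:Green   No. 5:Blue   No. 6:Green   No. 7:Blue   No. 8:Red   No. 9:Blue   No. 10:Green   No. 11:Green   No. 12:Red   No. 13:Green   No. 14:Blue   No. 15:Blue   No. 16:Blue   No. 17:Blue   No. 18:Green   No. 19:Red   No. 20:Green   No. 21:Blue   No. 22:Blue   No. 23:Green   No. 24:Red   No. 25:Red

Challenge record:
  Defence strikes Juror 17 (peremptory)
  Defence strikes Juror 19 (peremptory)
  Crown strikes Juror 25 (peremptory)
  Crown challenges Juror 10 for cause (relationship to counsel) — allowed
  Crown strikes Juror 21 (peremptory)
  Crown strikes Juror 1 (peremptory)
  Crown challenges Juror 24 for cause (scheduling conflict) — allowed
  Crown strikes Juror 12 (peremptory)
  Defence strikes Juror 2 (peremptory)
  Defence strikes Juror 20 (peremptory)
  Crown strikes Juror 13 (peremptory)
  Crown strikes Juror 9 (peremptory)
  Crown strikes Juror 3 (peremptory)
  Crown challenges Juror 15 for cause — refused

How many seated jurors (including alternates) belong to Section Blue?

6

Removed: #1, #2, #3, #9, #10, #12, #13, #17, #19, #20, #21, #24, #25.
Seated (12 incl. alternates): #4, #5, #6, #7, #8, #11, #14, #15, #16, #18, #22, #23.
Of those, in Section Blue: #5, #7, #14, #15, #16, #22 → 6.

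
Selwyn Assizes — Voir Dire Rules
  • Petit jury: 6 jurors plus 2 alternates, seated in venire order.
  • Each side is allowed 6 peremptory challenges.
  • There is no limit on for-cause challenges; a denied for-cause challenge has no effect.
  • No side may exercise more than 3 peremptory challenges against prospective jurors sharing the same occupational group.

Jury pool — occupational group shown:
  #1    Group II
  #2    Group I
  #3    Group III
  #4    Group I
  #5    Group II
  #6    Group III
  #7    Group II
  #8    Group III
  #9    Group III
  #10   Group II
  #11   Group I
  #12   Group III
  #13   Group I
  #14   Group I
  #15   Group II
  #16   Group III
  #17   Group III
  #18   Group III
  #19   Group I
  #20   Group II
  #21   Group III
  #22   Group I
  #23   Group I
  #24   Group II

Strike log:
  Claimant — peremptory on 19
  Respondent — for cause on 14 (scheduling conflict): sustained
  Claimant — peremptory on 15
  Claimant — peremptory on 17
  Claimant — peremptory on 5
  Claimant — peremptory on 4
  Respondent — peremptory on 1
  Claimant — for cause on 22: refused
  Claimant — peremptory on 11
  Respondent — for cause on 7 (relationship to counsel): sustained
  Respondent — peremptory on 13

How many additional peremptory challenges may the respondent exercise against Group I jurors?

2

Respondent peremptories so far: #1, #13 — 2 of 6 used, 4 left overall.
Against Group I: #13 — 1 used; per-group cap 3 leaves 2.
Binding limit: min(4, 2) = 2.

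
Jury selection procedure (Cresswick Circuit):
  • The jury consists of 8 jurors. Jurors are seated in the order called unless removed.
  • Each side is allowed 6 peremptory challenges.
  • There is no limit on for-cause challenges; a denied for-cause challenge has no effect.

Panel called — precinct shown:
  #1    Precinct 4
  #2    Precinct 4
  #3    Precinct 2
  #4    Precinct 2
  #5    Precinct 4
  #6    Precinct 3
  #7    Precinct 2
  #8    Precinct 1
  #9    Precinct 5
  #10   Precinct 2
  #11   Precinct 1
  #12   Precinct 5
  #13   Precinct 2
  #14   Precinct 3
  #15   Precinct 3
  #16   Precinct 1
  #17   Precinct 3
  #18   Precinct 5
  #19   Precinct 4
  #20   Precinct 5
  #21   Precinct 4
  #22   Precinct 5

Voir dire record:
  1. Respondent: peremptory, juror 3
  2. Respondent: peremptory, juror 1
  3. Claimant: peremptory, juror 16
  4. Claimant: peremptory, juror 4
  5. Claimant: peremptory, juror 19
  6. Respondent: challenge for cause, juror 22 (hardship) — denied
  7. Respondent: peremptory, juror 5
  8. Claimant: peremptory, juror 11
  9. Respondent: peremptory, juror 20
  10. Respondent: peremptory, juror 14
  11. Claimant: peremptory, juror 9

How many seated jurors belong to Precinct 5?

1

Removed: #1, #3, #4, #5, #9, #11, #14, #16, #19, #20.
Seated jurors 1–8: #2, #6, #7, #8, #10, #12, #13, #15.
Of those, in Precinct 5: #12 → 1.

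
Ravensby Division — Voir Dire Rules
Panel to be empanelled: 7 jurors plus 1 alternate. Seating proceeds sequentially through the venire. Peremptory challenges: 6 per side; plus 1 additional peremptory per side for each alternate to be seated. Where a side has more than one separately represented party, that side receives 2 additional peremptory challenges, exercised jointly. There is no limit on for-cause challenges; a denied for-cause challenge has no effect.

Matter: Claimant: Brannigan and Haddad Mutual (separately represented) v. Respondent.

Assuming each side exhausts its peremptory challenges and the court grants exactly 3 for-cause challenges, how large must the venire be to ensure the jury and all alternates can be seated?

27

Seats to fill: 7 + 1 alternates = 8.
Peremptories — Claimant: 6 + 1×1 + 2 = 9; Respondent: 6 + 1×1 = 7; total 16.
For-cause removals: 3.
Minimum venire: 8 + 16 + 3 = 27.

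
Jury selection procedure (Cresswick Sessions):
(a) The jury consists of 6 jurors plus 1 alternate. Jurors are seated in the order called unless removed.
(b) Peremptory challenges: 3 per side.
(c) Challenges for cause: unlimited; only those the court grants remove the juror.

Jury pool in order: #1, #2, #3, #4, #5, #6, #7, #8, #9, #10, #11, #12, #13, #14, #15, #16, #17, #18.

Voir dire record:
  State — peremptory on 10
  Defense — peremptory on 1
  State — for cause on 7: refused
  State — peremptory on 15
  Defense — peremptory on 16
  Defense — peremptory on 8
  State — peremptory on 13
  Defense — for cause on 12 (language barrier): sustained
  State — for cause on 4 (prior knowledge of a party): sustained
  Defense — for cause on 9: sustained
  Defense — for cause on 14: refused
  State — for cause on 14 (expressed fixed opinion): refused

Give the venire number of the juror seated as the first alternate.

Removed: #1, #4, #8, #9, #10, #12, #13, #15, #16. (#7, #14 stay — for-cause denied.)
Filling seats in venire order through position 7: #2, #3, #5, #6, #7, #11, #14.
So alternate 1 is #14.

14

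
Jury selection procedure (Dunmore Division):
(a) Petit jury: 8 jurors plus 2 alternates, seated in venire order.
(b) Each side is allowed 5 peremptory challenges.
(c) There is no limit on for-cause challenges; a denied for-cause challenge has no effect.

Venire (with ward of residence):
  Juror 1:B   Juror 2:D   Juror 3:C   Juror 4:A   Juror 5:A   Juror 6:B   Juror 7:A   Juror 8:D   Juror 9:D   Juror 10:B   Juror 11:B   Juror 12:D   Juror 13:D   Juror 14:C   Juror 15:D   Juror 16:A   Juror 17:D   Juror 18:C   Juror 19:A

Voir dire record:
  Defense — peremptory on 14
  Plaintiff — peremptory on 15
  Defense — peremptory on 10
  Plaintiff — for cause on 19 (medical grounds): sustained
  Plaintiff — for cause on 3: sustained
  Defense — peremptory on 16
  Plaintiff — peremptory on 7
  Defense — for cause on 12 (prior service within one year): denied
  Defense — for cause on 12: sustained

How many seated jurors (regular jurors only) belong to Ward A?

Removed: #3, #7, #10, #12, #14, #15, #16, #19.
Seated jurors 1–8: #1, #2, #4, #5, #6, #8, #9, #11 (alternates #13, #17 not counted).
Of those, in Ward A: #4, #5 → 2.

2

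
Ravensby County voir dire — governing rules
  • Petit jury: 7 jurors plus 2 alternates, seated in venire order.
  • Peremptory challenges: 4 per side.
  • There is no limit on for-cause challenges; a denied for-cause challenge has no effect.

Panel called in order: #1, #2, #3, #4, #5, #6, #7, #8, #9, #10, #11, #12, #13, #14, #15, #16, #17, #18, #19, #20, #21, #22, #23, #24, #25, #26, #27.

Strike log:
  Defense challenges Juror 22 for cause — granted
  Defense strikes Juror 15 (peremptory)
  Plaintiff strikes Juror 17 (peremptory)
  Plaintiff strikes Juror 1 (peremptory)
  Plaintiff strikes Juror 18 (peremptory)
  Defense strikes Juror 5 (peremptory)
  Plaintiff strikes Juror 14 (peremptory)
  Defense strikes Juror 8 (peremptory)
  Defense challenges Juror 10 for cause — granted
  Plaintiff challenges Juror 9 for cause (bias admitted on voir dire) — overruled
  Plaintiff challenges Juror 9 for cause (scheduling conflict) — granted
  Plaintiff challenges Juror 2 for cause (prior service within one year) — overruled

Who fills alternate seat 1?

Removed: #1, #5, #8, #9, #10, #14, #15, #17, #18, #22. (#2 stays — for-cause denied.)
Seating in order: seats 1–7 → #2, #3, #4, #6, #7, #11, #12; alternates → #13, #16.
So alternate 1 is #13.

13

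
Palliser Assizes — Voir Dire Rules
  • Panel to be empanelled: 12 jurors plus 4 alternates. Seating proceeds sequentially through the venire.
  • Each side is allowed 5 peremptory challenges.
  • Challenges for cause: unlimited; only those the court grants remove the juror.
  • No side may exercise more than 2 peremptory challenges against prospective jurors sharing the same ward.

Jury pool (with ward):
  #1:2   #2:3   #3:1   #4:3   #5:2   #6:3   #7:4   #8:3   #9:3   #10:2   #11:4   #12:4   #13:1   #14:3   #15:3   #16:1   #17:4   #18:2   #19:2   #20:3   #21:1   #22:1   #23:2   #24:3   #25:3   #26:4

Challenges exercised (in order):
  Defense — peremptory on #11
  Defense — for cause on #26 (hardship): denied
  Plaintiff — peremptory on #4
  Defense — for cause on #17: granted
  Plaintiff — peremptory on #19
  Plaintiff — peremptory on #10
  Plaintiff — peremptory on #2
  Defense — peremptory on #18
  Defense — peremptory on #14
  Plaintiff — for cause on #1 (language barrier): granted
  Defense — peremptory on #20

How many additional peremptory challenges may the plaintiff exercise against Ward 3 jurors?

0

Plaintiff peremptories so far: #4, #19, #10, #2 — 4 of 5 used, 1 left overall.
Against Ward 3: #4, #2 — 2 used; per-ward cap 2 leaves 0.
Binding limit: min(1, 0) = 0.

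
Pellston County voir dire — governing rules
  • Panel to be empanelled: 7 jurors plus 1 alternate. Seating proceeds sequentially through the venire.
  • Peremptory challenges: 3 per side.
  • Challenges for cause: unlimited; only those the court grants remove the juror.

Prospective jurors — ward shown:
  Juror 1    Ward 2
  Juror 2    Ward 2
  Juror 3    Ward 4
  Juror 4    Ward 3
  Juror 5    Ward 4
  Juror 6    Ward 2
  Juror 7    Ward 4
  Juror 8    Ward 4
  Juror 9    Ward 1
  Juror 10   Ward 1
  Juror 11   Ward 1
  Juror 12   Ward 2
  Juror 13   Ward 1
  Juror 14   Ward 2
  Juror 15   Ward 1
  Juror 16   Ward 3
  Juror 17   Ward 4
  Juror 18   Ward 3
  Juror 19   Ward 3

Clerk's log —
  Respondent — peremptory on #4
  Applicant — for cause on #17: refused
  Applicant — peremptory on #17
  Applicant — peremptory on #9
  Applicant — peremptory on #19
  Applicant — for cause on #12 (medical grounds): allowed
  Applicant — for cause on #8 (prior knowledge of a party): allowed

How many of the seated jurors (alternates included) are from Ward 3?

Removed: #4, #8, #9, #12, #17, #19.
Seated (8 incl. alternates): #1, #2, #3, #5, #6, #7, #10, #11.
None of those are in Ward 3 → 0.

0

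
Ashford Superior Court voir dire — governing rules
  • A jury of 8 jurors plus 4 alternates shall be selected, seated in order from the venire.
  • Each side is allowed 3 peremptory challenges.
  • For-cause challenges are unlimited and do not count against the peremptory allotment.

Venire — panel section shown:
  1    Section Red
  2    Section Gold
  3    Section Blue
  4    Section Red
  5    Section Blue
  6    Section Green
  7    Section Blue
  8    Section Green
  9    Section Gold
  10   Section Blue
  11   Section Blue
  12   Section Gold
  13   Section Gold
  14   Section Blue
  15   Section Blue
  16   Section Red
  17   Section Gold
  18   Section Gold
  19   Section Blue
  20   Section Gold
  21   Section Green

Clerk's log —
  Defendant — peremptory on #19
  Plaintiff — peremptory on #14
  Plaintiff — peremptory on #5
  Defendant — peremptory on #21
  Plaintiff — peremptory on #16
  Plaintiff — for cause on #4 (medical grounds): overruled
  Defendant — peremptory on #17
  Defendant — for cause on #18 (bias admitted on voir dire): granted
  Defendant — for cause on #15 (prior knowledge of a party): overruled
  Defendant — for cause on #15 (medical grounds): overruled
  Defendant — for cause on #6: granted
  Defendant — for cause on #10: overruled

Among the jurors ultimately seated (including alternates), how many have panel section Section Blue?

Removed: #5, #6, #14, #16, #17, #18, #19, #21.
Seated (12 incl. alternates): #1, #2, #3, #4, #7, #8, #9, #10, #11, #12, #13, #15.
Of those, in Section Blue: #3, #7, #10, #11, #15 → 5.

5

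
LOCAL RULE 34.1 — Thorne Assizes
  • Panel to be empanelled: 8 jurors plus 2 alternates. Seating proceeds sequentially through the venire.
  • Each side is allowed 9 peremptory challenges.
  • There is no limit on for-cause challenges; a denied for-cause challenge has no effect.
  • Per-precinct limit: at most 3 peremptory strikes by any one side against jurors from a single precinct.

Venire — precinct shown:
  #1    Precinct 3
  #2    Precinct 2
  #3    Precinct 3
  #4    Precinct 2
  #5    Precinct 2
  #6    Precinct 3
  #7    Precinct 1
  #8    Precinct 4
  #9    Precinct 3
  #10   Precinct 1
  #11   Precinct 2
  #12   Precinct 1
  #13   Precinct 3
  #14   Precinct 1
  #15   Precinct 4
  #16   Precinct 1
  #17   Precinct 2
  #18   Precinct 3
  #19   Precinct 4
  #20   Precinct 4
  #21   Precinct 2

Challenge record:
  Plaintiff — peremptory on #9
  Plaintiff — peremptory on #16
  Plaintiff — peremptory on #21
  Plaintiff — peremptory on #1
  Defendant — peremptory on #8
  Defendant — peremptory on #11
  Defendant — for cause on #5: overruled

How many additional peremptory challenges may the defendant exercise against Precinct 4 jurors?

2

Defendant peremptories so far: #8, #11 — 2 of 9 used, 7 left overall.
Against Precinct 4: #8 — 1 used; per-precinct cap 3 leaves 2.
Binding limit: min(7, 2) = 2.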